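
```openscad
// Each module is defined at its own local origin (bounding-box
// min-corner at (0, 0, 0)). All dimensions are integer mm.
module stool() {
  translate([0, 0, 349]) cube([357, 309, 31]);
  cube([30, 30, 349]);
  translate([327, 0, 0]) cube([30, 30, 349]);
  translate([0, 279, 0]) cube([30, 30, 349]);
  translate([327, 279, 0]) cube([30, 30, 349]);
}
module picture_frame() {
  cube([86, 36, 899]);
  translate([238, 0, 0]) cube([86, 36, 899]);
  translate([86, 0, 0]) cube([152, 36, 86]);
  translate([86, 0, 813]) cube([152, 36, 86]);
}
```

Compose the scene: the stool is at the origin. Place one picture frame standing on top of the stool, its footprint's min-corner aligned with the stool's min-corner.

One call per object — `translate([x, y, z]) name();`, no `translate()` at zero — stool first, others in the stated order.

stool();
translate([0, 0, 380]) picture_frame();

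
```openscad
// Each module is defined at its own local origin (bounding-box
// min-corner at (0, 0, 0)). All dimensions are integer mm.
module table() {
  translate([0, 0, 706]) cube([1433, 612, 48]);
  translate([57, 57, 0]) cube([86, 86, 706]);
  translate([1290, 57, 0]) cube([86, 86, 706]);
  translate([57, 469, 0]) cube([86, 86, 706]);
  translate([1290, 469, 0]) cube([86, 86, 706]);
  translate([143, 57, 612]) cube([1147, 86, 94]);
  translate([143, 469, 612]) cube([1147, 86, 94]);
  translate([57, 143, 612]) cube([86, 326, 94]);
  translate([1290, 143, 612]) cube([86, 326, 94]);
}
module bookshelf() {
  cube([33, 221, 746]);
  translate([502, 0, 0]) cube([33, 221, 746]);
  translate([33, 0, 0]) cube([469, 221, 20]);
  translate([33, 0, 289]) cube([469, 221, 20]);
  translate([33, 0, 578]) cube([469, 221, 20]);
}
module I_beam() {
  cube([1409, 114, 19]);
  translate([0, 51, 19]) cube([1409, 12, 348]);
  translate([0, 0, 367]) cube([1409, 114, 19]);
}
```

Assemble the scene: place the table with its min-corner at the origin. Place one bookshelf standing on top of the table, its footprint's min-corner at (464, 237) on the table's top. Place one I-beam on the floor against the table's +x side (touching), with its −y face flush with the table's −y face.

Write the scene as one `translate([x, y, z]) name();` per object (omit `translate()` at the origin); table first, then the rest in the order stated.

table();
translate([464, 237, 754]) bookshelf();
translate([1433, 0, 0]) I_beam();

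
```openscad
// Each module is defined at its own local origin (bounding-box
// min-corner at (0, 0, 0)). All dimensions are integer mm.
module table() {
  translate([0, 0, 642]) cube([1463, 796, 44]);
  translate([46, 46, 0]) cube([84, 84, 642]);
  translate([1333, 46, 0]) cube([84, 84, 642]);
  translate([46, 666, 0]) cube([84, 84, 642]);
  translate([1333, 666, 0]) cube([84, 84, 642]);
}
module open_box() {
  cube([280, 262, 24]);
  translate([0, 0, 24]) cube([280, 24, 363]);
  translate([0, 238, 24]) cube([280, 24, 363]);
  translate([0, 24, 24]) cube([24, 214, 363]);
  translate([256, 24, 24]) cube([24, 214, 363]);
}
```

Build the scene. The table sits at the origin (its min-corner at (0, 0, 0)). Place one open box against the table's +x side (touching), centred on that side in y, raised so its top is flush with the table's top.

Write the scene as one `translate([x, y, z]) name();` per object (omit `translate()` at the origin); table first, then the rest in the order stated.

table();
translate([1463, 267, 299]) open_box();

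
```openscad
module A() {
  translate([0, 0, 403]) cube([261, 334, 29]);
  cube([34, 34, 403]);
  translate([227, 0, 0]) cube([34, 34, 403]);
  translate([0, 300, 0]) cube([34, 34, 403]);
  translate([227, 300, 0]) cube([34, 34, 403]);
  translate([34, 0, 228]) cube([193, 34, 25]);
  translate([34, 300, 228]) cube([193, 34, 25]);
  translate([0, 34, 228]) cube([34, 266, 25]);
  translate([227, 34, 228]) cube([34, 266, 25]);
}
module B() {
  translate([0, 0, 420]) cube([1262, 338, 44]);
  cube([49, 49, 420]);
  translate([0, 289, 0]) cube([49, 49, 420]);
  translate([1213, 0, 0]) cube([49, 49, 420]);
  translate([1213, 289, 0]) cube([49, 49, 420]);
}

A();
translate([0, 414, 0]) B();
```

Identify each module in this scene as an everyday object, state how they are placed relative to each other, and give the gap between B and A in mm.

A is a stool. B is a bench. The bench is on the floor beside the stool on its +y side. The gap between the bench and the stool is 80 mm.

The bench's nearest face is 80 mm from the stool's +y face.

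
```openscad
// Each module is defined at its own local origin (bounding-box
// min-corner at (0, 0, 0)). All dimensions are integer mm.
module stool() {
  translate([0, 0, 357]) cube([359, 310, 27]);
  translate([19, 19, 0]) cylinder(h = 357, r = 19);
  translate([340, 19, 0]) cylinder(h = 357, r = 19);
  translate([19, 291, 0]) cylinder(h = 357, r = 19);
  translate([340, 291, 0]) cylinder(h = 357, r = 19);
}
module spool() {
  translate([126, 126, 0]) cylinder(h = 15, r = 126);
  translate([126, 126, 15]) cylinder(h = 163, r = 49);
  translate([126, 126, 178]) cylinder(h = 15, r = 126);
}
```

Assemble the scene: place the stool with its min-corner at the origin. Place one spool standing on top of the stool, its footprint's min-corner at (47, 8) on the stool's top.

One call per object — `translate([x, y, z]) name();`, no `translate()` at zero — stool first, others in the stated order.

stool();
translate([47, 8, 384]) spool();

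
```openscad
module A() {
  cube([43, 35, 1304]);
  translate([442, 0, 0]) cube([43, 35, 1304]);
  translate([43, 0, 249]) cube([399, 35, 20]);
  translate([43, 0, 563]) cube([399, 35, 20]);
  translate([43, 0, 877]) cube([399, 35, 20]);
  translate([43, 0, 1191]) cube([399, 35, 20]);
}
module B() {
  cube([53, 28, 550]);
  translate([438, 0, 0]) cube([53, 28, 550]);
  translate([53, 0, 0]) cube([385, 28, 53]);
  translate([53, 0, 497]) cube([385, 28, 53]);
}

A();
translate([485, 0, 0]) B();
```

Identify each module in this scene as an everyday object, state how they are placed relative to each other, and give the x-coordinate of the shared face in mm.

The ladder's +x face and the picture frame's −x face are both at x = 485 mm.

A is a ladder. B is a picture frame. The picture frame is against the ladder's +x side, with their −y faces flush. The x-coordinate of the shared face is 485 mm.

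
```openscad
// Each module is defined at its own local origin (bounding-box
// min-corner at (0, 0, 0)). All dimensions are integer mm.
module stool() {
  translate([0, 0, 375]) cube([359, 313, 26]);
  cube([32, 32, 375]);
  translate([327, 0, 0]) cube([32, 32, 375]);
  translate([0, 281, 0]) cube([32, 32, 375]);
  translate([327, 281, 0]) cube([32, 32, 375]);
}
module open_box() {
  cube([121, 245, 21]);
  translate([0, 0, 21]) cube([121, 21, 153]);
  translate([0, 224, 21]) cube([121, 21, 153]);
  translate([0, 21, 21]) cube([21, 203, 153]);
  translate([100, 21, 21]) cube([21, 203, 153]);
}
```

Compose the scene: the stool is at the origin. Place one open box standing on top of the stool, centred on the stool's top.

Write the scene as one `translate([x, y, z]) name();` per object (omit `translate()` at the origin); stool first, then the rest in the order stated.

stool();
translate([119, 34, 401]) open_box();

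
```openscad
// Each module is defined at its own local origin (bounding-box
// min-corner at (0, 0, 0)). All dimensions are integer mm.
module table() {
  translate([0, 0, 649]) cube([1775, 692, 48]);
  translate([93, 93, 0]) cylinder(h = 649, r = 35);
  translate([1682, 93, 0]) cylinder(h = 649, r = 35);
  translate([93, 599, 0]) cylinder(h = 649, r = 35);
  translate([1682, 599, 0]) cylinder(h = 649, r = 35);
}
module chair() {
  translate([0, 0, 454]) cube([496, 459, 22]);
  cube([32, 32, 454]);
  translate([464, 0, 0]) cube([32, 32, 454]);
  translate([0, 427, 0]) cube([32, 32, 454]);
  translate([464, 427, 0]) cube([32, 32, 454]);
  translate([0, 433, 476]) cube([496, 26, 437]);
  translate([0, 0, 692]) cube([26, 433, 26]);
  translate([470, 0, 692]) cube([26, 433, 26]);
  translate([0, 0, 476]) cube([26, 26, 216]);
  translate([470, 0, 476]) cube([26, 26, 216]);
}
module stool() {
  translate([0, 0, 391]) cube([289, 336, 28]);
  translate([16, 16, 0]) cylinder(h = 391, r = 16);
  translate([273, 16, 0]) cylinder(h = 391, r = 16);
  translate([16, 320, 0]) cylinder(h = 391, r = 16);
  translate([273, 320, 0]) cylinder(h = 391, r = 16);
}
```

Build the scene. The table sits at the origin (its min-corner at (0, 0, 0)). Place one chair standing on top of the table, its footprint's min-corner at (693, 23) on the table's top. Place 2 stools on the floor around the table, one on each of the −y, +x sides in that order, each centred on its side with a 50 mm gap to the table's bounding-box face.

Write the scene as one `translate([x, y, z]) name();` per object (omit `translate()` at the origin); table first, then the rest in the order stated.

table();
translate([693, 23, 697]) chair();
translate([743, -386, 0]) stool();
translate([1825, 178, 0]) stool();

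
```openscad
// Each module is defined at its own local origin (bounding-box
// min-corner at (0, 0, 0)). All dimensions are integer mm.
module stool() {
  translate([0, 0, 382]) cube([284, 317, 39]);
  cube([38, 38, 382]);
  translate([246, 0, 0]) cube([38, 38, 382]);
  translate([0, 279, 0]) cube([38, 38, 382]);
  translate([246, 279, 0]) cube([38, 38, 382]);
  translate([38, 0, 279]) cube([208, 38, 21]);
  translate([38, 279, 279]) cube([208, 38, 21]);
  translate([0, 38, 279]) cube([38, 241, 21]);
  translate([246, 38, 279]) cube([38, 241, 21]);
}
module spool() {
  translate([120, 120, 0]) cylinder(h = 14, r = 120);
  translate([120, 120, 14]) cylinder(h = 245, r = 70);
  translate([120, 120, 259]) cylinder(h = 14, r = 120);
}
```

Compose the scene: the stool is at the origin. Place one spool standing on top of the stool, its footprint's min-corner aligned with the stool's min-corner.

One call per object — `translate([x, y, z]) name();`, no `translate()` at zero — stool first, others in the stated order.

stool();
translate([0, 0, 421]) spool();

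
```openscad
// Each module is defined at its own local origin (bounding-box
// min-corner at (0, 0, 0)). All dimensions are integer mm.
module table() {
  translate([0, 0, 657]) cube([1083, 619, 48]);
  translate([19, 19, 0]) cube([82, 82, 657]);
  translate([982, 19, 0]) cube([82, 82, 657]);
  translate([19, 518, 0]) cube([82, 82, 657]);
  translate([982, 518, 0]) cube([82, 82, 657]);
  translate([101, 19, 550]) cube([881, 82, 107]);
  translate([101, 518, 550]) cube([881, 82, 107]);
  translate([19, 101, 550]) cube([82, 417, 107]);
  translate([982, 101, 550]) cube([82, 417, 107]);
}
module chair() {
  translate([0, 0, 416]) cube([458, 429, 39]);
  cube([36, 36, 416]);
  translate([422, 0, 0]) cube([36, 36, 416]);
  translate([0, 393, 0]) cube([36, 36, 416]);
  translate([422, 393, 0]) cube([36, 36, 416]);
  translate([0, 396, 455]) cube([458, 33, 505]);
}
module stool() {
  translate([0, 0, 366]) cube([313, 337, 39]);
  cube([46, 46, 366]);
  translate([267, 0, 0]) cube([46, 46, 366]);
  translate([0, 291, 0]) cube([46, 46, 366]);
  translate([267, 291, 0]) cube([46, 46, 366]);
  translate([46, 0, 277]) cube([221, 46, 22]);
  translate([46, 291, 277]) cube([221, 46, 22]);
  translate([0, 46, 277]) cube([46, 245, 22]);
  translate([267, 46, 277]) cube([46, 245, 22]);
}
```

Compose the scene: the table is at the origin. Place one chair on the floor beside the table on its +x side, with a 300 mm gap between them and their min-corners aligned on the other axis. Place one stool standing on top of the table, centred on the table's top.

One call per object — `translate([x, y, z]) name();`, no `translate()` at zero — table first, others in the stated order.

table();
translate([1383, 0, 0]) chair();
translate([385, 141, 705]) stool();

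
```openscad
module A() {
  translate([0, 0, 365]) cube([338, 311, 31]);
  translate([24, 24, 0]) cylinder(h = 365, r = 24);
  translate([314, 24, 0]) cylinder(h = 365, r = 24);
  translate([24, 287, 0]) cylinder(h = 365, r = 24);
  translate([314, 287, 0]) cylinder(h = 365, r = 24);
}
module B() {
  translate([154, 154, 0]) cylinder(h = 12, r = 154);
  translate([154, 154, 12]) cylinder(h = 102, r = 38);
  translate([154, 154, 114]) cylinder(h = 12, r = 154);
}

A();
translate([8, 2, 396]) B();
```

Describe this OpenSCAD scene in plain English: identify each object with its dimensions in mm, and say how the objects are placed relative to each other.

A is a four-legged stool. The seat is 338×311 mm, 31 mm thick, top at z = 396 mm. It stands on four round legs, each 48 mm in diameter, from z = 0 to the seat underside, each leg's axis is inset half a diameter from the nearest pair of seat edges (so the leg's bounding box is flush with the corner).

B is a spool: two coaxial disc flanges of radius 154 mm and thickness 12 mm, joined by a core cylinder of radius 38 mm and height 102 mm. The lower flange rests on z = 0 and the three cylinders share a vertical axis.

The spool is on top of the stool.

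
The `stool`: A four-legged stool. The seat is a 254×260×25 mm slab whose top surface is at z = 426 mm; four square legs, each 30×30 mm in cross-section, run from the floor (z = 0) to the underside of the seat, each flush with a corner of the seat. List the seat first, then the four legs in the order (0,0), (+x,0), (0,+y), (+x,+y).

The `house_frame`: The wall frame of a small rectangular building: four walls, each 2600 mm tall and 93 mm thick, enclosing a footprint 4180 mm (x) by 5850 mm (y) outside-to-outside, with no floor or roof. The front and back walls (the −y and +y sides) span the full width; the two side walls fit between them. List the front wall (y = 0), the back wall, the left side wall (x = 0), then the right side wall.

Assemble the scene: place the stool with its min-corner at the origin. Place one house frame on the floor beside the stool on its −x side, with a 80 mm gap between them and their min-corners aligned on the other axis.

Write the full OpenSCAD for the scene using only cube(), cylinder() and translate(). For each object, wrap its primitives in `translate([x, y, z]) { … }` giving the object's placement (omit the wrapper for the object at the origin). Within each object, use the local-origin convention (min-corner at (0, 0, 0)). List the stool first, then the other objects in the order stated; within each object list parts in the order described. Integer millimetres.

translate([0, 0, 401]) cube([254, 260, 25]);
cube([30, 30, 401]);
translate([224, 0, 0]) cube([30, 30, 401]);
translate([0, 230, 0]) cube([30, 30, 401]);
translate([224, 230, 0]) cube([30, 30, 401]);
translate([-4260, 0, 0]) {
  cube([4180, 93, 2600]);
  translate([0, 5757, 0]) cube([4180, 93, 2600]);
  translate([0, 93, 0]) cube([93, 5664, 2600]);
  translate([4087, 93, 0]) cube([93, 5664, 2600]);
}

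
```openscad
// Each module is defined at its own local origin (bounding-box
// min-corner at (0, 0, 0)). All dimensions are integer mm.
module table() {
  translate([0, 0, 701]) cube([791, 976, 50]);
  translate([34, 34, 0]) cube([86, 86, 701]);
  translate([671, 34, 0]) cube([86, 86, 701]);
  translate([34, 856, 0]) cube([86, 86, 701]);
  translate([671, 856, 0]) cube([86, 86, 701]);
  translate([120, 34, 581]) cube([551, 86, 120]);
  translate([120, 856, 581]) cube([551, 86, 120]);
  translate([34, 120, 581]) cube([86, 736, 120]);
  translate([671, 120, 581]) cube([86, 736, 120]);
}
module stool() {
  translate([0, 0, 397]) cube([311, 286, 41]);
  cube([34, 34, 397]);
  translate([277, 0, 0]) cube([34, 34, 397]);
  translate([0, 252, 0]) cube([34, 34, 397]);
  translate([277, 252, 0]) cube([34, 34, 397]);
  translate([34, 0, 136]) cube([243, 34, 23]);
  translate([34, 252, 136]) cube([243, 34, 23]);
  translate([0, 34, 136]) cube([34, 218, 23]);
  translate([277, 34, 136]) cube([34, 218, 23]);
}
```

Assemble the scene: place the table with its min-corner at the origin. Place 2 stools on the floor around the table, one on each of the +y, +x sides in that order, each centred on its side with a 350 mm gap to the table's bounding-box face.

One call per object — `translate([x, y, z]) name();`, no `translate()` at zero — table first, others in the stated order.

table();
translate([240, 1326, 0]) stool();
translate([1141, 345, 0]) stool();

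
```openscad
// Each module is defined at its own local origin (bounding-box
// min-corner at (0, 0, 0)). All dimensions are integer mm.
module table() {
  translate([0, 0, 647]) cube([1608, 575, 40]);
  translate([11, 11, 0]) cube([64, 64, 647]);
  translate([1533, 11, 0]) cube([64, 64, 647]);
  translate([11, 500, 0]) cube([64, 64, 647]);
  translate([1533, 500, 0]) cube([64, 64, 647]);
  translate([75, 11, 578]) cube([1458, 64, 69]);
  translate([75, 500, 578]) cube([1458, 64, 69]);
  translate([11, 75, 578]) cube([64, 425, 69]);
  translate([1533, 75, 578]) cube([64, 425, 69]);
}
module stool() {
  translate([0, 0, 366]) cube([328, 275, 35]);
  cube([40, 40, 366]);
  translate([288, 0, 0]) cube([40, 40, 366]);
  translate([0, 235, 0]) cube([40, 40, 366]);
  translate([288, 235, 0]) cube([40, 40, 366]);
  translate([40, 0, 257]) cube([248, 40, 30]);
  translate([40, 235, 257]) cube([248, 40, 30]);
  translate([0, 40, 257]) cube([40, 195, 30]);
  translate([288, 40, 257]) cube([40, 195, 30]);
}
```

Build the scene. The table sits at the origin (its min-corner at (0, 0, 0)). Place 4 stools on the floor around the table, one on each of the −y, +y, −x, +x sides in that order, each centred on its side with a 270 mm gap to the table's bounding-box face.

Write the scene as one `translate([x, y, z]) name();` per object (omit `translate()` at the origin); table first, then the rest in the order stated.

table();
translate([640, -545, 0]) stool();
translate([640, 845, 0]) stool();
translate([-598, 150, 0]) stool();
translate([1878, 150, 0]) stool();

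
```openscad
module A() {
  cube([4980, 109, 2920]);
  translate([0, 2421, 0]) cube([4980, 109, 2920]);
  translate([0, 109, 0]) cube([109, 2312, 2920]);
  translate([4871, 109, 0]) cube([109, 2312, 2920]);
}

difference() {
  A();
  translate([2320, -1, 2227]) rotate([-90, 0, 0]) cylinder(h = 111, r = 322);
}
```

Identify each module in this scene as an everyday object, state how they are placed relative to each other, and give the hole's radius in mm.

A is a house frame. The house frame has a circular hole through its front wall. The hole's radius is 322 mm.

The subtracted cylinder has r = 322 mm.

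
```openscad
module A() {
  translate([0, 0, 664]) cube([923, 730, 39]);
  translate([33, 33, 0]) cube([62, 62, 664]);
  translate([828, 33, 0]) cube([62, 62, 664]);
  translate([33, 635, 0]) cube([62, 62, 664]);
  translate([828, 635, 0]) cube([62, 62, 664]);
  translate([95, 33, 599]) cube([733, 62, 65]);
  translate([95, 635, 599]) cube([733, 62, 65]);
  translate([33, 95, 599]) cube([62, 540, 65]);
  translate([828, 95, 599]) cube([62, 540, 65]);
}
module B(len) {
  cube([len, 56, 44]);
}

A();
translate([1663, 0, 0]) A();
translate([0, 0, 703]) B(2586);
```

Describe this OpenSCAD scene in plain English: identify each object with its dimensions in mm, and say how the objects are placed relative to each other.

A is a rectangular dining table. The top is 923×730×39 mm with its upper surface at z = 703 mm. It stands on four 62×62 mm square legs, each inset 33 mm from the nearest pair of top edges, running from the floor to the underside of the top. Four apron rails, 62 mm thick and 65 mm tall, run between adjacent legs with their top edges flush with the underside of the top and their outer faces flush with the legs' outer faces.

B is a rectangular beam 2586 mm long (x), 56 mm deep (y), 44 mm thick (z).

The beam spans the tops of two tables placed 740 mm apart, resting at z = 703 mm.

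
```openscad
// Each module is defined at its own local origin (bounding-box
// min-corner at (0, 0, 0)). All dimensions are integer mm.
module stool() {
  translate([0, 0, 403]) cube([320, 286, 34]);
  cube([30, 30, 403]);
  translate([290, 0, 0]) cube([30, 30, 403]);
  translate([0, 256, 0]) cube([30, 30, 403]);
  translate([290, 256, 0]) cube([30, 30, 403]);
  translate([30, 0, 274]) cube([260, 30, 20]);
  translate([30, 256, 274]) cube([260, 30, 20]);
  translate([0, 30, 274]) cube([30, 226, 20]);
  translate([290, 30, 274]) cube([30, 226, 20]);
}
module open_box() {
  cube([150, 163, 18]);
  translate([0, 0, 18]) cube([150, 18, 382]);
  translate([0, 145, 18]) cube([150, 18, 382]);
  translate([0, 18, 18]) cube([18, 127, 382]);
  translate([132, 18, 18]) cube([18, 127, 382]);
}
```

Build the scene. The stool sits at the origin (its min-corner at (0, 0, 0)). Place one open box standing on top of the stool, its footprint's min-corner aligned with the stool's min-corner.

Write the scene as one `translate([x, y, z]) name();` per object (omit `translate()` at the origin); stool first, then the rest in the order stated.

stool();
translate([0, 0, 437]) open_box();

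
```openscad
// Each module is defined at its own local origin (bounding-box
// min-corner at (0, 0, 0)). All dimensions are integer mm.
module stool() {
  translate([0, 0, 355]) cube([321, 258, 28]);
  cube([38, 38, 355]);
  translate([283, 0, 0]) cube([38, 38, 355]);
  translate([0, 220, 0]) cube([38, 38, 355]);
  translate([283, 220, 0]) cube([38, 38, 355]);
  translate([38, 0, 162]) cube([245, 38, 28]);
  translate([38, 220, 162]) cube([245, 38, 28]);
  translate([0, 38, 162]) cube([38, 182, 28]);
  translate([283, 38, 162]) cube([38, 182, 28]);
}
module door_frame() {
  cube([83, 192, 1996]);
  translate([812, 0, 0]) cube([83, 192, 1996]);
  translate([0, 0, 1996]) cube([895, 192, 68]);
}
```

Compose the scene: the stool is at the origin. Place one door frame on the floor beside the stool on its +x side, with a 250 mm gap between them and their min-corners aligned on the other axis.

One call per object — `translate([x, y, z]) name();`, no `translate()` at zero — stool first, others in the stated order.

stool();
translate([571, 0, 0]) door_frame();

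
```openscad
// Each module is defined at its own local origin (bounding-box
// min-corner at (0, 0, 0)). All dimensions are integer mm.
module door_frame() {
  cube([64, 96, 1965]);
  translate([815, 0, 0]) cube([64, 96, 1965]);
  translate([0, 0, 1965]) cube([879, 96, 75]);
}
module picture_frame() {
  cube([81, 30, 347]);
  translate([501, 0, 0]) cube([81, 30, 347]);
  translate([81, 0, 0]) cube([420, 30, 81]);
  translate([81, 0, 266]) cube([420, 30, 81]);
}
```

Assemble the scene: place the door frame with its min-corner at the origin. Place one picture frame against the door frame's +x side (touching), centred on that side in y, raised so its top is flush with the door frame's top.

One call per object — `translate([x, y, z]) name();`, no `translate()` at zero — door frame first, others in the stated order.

door_frame();
translate([879, 33, 1693]) picture_frame();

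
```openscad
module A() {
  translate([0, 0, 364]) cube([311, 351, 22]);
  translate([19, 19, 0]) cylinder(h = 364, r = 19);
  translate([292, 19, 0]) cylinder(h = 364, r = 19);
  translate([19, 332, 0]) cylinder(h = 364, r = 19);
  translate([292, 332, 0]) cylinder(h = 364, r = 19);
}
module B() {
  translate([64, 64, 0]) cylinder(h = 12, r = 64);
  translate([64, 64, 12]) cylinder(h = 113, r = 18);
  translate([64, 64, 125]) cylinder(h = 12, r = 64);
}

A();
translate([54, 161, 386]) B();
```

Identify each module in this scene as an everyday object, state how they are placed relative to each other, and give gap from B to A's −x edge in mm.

The spool's min-x is at 54; the stool's min-x is 0; gap = 54 mm.

A is a stool. B is a spool. The spool is on top of the stool. The gap from the spool to the stool's −x edge is 54 mm.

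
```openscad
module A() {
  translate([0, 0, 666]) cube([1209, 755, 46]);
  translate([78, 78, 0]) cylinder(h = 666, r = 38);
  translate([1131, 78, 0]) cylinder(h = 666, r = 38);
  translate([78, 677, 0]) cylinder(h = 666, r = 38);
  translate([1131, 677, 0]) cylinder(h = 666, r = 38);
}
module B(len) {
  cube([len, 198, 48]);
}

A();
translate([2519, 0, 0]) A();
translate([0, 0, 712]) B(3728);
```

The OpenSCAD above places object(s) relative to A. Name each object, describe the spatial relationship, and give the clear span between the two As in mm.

A is a table. B is a beam. A beam spans the tops of two tables. The clear span between the two tables is 1310 mm.

Second table starts at x = 2519; first ends at x = 1209; clear span = 2519 − 1209 = 1310 mm.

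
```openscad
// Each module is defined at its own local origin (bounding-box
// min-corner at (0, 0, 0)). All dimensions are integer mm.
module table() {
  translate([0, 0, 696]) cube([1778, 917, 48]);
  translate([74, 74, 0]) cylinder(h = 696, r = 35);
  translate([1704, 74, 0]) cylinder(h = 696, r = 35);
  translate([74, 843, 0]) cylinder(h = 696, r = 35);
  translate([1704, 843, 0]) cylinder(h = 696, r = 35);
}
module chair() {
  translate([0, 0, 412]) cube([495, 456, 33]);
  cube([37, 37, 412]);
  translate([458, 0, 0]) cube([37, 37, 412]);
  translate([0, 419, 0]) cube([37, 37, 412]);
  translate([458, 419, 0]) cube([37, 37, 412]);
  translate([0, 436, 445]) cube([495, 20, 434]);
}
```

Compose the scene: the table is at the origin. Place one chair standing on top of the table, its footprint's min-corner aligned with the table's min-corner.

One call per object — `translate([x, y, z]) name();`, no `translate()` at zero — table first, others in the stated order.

table();
translate([0, 0, 744]) chair();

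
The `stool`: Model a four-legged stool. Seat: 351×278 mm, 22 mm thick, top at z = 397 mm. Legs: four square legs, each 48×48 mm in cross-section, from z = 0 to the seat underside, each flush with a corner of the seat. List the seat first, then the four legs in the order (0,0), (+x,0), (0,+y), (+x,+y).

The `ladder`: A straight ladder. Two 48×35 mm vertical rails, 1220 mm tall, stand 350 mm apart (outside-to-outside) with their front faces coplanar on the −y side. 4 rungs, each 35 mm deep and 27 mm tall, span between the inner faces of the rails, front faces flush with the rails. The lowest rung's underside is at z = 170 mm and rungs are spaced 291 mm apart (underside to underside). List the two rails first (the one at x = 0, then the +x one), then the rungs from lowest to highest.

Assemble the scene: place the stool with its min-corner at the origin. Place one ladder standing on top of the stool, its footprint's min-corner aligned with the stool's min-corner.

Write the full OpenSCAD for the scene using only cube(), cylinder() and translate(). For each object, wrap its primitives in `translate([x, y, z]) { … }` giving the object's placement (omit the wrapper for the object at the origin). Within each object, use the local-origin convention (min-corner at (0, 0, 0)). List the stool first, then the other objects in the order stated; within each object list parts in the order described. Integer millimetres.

translate([0, 0, 375]) cube([351, 278, 22]);
cube([48, 48, 375]);
translate([303, 0, 0]) cube([48, 48, 375]);
translate([0, 230, 0]) cube([48, 48, 375]);
translate([303, 230, 0]) cube([48, 48, 375]);
translate([0, 0, 397]) {
  cube([48, 35, 1220]);
  translate([302, 0, 0]) cube([48, 35, 1220]);
  translate([48, 0, 170]) cube([254, 35, 27]);
  translate([48, 0, 461]) cube([254, 35, 27]);
  translate([48, 0, 752]) cube([254, 35, 27]);
  translate([48, 0, 1043]) cube([254, 35, 27]);
}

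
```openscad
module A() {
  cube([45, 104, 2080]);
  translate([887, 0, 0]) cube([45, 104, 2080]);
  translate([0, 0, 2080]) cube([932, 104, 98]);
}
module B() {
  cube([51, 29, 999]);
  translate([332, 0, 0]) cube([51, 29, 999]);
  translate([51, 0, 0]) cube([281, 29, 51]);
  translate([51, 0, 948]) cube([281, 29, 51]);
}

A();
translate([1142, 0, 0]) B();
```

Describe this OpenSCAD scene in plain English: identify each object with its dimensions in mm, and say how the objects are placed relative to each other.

A is a rectangular door frame: two vertical jambs of 45×104 mm section, 2080 mm tall, with a clear opening 842 mm wide between their inner faces. A header 98 mm tall and 104 mm deep lies on top of the jambs and spans the full outside width.

B is a rectangular picture frame lying in the x–z plane (depth along y). The opening is 281 mm wide (x) by 897 mm tall (z), surrounded by a border 51 mm wide on all four sides. The frame is 29 mm deep and is made of two full-height vertical stiles with two horizontal rails fitted between them.

The picture frame is on the floor beside the door frame on its +x side.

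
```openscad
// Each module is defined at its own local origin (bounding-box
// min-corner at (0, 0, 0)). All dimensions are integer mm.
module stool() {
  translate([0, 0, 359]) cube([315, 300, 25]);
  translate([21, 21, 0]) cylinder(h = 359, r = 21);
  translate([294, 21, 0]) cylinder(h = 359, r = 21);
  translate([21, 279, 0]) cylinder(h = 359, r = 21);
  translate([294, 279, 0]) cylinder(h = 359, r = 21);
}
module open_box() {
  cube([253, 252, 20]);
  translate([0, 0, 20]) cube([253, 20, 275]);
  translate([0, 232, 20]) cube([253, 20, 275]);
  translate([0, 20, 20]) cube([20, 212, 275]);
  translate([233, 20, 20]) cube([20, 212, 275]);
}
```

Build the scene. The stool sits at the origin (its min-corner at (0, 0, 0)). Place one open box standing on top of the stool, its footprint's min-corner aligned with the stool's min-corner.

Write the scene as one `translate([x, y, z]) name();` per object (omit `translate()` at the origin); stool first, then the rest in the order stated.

stool();
translate([0, 0, 384]) open_box();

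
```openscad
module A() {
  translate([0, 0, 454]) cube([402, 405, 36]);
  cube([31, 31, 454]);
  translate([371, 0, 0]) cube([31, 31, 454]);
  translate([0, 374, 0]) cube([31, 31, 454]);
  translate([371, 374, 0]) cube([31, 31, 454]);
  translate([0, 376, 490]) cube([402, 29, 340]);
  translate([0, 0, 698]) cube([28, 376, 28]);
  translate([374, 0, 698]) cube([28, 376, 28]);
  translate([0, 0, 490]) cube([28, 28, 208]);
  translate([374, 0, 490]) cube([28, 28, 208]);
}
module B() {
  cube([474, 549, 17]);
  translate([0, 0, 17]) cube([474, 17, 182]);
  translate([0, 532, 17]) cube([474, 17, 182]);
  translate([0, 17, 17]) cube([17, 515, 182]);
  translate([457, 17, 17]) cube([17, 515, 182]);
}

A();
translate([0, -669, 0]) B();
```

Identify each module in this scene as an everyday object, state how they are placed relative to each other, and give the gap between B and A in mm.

A is a chair. B is an open box. The open box is on the floor beside the chair on its −y side. The gap between the open box and the chair is 120 mm.

The open box's nearest face is 120 mm from the chair's −y face.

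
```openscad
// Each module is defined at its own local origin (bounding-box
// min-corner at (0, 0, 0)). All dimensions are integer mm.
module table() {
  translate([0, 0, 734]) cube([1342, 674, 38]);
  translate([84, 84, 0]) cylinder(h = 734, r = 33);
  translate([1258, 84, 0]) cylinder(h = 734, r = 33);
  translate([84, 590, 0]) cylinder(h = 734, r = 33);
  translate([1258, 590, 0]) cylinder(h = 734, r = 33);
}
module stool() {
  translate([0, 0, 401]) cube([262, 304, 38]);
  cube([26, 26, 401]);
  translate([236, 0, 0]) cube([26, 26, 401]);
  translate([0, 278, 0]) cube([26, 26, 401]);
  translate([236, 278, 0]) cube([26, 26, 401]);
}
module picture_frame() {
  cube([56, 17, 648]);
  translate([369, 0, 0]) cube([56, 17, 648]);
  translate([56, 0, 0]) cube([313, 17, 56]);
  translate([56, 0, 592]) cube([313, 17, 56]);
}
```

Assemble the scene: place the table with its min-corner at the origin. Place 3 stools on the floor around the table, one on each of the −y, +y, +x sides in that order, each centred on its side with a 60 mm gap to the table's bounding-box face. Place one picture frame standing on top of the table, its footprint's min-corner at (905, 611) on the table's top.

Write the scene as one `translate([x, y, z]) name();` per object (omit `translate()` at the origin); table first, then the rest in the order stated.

table();
translate([540, -364, 0]) stool();
translate([540, 734, 0]) stool();
translate([1402, 185, 0]) stool();
translate([905, 611, 772]) picture_frame();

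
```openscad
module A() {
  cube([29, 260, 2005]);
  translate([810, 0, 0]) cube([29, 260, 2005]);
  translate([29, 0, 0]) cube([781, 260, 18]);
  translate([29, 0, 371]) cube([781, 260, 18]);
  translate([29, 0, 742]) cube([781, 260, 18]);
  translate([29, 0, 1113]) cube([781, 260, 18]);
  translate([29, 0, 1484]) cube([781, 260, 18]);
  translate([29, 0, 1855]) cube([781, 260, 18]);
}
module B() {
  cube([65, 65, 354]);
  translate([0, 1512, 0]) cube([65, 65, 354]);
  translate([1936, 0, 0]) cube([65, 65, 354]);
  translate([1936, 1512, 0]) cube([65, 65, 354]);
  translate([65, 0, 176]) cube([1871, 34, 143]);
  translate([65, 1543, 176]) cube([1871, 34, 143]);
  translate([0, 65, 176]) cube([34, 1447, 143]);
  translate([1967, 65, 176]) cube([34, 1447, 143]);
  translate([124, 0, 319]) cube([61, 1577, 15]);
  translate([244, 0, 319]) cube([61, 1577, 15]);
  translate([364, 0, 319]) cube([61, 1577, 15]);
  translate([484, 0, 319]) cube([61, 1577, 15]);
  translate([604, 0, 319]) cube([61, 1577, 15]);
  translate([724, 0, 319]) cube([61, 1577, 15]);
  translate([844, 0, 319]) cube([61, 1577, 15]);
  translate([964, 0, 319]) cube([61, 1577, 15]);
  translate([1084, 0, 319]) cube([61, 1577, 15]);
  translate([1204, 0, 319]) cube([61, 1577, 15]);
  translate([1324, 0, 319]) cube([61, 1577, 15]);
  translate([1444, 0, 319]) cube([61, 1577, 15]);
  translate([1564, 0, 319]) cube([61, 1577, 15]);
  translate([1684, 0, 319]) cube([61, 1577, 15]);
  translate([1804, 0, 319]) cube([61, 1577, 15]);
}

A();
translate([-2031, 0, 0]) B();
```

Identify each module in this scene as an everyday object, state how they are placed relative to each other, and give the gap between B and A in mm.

The bed frame's nearest face is 30 mm from the bookshelf's −x face.

A is a bookshelf. B is a bed frame. The bed frame is on the floor beside the bookshelf on its −x side. The gap between the bed frame and the bookshelf is 30 mm.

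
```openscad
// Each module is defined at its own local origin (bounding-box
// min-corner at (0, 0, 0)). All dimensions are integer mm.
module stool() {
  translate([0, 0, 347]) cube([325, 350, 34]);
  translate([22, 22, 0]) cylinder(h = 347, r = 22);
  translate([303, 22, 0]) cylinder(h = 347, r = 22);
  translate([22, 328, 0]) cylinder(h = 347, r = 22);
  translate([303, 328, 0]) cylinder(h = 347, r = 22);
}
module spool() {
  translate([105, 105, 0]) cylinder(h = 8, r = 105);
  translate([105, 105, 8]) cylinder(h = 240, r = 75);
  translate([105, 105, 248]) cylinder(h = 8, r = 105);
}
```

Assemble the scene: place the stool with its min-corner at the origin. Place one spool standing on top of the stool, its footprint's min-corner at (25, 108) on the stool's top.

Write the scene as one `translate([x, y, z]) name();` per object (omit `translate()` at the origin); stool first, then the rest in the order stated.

stool();
translate([25, 108, 381]) spool();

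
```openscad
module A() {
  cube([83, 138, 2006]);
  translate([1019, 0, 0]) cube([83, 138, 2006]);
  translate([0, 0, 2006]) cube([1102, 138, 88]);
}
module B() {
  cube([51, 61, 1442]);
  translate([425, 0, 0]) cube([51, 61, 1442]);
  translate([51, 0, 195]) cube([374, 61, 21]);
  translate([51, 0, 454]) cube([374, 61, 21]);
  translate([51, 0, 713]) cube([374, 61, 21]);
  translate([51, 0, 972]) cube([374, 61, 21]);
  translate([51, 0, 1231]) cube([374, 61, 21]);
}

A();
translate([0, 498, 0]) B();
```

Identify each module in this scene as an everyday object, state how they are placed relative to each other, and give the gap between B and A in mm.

The ladder's nearest face is 360 mm from the door frame's +y face.

A is a door frame. B is a ladder. The ladder is on the floor beside the door frame on its +y side. The gap between the ladder and the door frame is 360 mm.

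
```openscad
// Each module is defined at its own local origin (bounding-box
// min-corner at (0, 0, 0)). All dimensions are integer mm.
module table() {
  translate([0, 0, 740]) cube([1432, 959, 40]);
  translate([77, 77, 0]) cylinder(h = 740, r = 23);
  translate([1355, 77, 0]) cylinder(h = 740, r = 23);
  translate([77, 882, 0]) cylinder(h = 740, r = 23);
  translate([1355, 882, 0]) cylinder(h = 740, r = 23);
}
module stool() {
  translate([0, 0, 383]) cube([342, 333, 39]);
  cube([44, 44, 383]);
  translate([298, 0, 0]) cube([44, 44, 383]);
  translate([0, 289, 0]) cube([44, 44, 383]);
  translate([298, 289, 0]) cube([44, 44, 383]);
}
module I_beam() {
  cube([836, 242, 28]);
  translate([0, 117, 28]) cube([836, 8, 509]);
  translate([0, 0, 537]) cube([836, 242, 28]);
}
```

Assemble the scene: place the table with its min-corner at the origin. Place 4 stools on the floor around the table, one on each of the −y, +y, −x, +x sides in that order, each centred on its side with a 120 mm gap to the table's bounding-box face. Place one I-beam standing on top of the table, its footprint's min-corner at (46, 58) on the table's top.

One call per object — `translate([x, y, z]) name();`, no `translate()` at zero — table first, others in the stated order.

table();
translate([545, -453, 0]) stool();
translate([545, 1079, 0]) stool();
translate([-462, 313, 0]) stool();
translate([1552, 313, 0]) stool();
translate([46, 58, 780]) I_beam();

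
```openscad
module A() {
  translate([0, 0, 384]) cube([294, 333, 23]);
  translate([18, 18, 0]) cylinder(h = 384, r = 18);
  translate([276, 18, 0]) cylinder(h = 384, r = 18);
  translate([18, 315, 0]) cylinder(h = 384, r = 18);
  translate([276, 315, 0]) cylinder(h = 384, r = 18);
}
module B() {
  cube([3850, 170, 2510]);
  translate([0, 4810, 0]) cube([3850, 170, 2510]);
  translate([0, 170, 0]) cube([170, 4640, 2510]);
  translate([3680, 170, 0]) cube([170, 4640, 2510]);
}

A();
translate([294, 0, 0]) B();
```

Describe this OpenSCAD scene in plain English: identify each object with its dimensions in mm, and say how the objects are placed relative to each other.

A is a four-legged stool. The seat is a 294×333×23 mm slab whose top surface is at z = 407 mm; four round legs, each 36 mm in diameter, run from the floor (z = 0) to the underside of the seat, each leg's axis is inset half a diameter from the nearest pair of seat edges (so the leg's bounding box is flush with the corner).

B is a box-shaped house frame (walls only): outside footprint 3850×4980 mm, wall height 2510 mm, wall thickness 170 mm. The two y-facing walls run the full x-width; the two x-facing walls fit between the inner faces of the y-facing walls.

The house frame is against the stool's +x side, with their −y faces flush.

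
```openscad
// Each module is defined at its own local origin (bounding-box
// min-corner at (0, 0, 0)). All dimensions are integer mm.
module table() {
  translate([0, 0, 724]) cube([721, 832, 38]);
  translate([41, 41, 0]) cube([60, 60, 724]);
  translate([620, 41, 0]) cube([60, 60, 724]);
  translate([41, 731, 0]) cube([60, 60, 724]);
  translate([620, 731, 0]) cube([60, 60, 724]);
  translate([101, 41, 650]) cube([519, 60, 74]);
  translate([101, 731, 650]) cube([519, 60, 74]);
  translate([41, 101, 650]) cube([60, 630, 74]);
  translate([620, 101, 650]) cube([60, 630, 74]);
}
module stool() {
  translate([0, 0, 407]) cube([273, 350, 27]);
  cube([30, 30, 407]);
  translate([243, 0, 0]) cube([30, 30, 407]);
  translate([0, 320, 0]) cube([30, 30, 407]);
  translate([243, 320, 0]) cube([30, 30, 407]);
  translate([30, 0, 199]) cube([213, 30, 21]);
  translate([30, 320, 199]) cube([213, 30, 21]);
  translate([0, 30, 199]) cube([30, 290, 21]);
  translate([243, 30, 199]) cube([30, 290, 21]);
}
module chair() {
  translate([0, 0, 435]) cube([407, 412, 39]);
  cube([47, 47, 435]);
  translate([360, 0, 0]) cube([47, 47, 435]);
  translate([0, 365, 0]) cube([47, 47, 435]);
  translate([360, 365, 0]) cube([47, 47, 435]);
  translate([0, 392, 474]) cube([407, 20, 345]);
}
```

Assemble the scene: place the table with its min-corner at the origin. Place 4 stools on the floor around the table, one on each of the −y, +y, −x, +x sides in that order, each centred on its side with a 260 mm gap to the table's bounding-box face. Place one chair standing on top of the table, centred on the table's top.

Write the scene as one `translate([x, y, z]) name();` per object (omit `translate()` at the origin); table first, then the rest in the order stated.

table();
translate([224, -610, 0]) stool();
translate([224, 1092, 0]) stool();
translate([-533, 241, 0]) stool();
translate([981, 241, 0]) stool();
translate([157, 210, 762]) chair();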